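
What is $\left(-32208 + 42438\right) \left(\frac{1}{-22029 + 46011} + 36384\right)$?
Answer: $\frac{1487716656745}{3997} \approx 3.7221 \cdot 10^{8}$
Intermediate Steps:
$\left(-32208 + 42438\right) \left(\frac{1}{-22029 + 46011} + 36384\right) = 10230 \left(\frac{1}{23982} + 36384\right) = 10230 \cdot \frac{872561089}{23982} = \frac{1487716656745}{3997}$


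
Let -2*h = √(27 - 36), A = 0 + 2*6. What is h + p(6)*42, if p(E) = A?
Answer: 504 - 3*I/2 ≈ 504.0 - 1.5*I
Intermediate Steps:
A = 12 (A = 0 + 12 = 12)
p(E) = 12
h = -3*I/2 (h = -√(27 - 36)/2 = -3*I/2 ≈ -1.5*I)
h + p(6)*42 = -3*I/2 + 12*42 = -3*I/2 + 504 = 504 - 3*I/2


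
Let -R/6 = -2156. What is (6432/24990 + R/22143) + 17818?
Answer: 49798583862/2794715 ≈ 17819.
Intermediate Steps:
R = 12936 (R = -6*(-2156) = 12936)
(6432/24990 + R/22143) + 17818 = (6432/24990 + 12936/22143) + 17818 = (6432*(1/24990) + 12936*(1/22143)) + 17818 = (1072/4165 + 392/671) + 17818 = 2351992/2794715 + 17818 = 49798583862/2794715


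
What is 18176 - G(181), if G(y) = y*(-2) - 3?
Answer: 18541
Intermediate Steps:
G(y) = -3 - 2*y (G(y) = -2*y - 3 = -3 - 2*y)
18176 - G(181) = 18176 - (-3 - 2*181) = 18176 - (-3 - 362) = 18176 - 1*(-365) = 18176 + 365 = 18541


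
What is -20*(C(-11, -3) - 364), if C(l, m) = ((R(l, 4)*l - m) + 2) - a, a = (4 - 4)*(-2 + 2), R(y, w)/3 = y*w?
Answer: -21860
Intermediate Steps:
R(y, w) = 3*w*y (R(y, w) = 3*(y*w) = 3*(w*y) = 3*w*y)
a = 0 (a = 0*0 = 0)
C(l, m) = 2 - m + 12*l² (C(l, m) = (((3*4*l)*l - m) + 2) - 1*0 = (((12*l)*l - m) + 2) + 0 = ((12*l² - m) + 2) + 0 = ((-m + 12*l²) + 2) + 0 = (2 - m + 12*l²) + 0 = 2 - m + 12*l²)
-20*(C(-11, -3) - 364) = -20*((2 - 1*(-3) + 12*(-11)²) - 364) = -20*((2 + 3 + 12*121) - 364) = -20*((2 + 3 + 1452) - 364) = -20*(1457 - 364) = -20*1093 = -21860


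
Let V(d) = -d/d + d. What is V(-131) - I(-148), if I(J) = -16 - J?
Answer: -264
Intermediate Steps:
V(d) = -1 + d (V(d) = -1*1 + d = -1 + d)
V(-131) - I(-148) = (-1 - 131) - (-16 - 1*(-148)) = -132 - (-16 + 148) = -132 - 1*132 = -132 - 132 = -264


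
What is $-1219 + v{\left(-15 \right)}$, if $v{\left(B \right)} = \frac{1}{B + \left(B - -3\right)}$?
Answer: $- \frac{32914}{27} \approx -1219.0$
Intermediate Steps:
$v{\left(B \right)} = \frac{1}{3 + 2 B}$ ($v{\left(B \right)} = \frac{1}{B + \left(B + 3\right)} = \frac{1}{B + \left(3 + B\right)} = \frac{1}{3 + 2 B}$)
$-1219 + v{\left(-15 \right)} = -1219 + \frac{1}{3 + 2 \left(-15\right)} = -1219 + \frac{1}{3 - 30} = -1219 + \frac{1}{-27} = -1219 - \frac{1}{27} = - \frac{32914}{27}$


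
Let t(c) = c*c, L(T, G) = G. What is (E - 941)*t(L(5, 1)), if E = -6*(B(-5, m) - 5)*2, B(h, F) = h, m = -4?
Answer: -821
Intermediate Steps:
t(c) = c²
E = 120 (E = -6*(-5 - 5)*2 = -6*(-10)*2 = 60*2 = 120)
(E - 941)*t(L(5, 1)) = (120 - 941)*1² = -821*1 = -821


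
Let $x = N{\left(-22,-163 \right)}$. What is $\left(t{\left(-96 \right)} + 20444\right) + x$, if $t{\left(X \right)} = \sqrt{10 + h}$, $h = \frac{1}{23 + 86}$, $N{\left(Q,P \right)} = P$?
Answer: $20281 + \frac{\sqrt{118919}}{109} \approx 20284.0$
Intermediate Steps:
$h = \frac{1}{109} \approx 0.0091743$
$x = -163$
$t{\left(X \right)} = \frac{\sqrt{118919}}{109}$ ($t{\left(X \right)} = \sqrt{10 + \frac{1}{109}} = \sqrt{\frac{1091}{109}} = \frac{\sqrt{118919}}{109}$)
$\left(t{\left(-96 \right)} + 20444\right) + x = \left(\frac{\sqrt{118919}}{109} + 20444\right) - 163 = \left(20444 + \frac{\sqrt{118919}}{109}\right) - 163 = 20281 + \frac{\sqrt{118919}}{109}$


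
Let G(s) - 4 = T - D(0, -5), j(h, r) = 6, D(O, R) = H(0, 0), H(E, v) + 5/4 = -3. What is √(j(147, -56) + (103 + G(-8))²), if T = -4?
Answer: √184137/4 ≈ 107.28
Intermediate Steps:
H(E, v) = -17/4 (H(E, v) = -5/4 - 3 = -17/4)
D(O, R) = -17/4
G(s) = 17/4 (G(s) = 4 + (-4 - 1*(-17/4)) = 4 + (-4 + 17/4) = 4 + ¼ = 17/4)
√(j(147, -56) + (103 + G(-8))²) = √(6 + (103 + 17/4)²) = √(6 + (429/4)²) = √(6 + 184041/16) = √(184137/16) = √184137/4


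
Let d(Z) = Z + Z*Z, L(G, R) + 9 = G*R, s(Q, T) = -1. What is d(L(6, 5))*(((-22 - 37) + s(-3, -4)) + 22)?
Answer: -17556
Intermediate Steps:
L(G, R) = -9 + G*R
d(Z) = Z + Z**2
d(L(6, 5))*(((-22 - 37) + s(-3, -4)) + 22) = ((-9 + 6*5)*(1 + (-9 + 6*5)))*(((-22 - 37) - 1) + 22) = ((-9 + 30)*(1 + (-9 + 30)))*((-59 - 1) + 22) = (21*(1 + 21))*(-60 + 22) = (21*22)*(-38) = 462*(-38) = -17556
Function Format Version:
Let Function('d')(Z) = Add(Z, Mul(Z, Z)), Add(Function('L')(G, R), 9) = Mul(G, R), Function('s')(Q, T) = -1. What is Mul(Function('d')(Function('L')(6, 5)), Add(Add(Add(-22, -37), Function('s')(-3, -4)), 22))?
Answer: -17556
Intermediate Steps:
Function('L')(G, R) = Add(-9, Mul(G, R))
Function('d')(Z) = Add(Z, Pow(Z, 2))
Mul(Function('d')(Function('L')(6, 5)), Add(Add(Add(-22, -37), Function('s')(-3, -4)), 22)) = Mul(Mul(Add(-9, Mul(6, 5)), Add(1, Add(-9, Mul(6, 5)))), Add(Add(Add(-22, -37), -1), 22)) = Mul(Mul(Add(-9, 30), Add(1, Add(-9, 30))), Add(Add(-59, -1), 22)) = Mul(Mul(21, Add(1, 21)), Add(-60, 22)) = Mul(Mul(21, 22), -38) = Mul(462, -38) = -17556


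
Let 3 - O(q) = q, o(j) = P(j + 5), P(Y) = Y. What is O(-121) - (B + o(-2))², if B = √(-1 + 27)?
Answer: 89 - 6*√26 ≈ 58.406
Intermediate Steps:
o(j) = 5 + j (o(j) = j + 5 = 5 + j)
O(q) = 3 - q
B = √26 ≈ 5.0990
O(-121) - (B + o(-2))² = (3 - 1*(-121)) - (√26 + (5 - 2))² = (3 + 121) - (√26 + 3)² = 124 - (3 + √26)²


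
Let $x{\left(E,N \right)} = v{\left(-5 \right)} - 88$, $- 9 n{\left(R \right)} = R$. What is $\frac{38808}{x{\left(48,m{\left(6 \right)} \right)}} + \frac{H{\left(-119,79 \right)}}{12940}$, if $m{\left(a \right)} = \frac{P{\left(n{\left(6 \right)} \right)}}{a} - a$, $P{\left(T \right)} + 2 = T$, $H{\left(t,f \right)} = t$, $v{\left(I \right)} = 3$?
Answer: $- \frac{100437127}{219980} \approx -456.57$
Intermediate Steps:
$n{\left(R \right)} = - \frac{R}{9}$
$P{\left(T \right)} = -2 + T$
$m{\left(a \right)} = - a - \frac{8}{3 a}$ ($m{\left(a \right)} = \frac{-2 - \frac{2}{3}}{a} - a = - \frac{8}{3 a} - a = - a - \frac{8}{3 a}$)
$x{\left(E,N \right)} = -85$ ($x{\left(E,N \right)} = 3 - 88 = -85$)
$\frac{38808}{x{\left(48,m{\left(6 \right)} \right)}} + \frac{H{\left(-119,79 \right)}}{12940} = \frac{38808}{-85} - \frac{119}{12940} = 38808 \left(- \frac{1}{85}\right) - \frac{119}{12940} = - \frac{38808}{85} - \frac{119}{12940} = - \frac{100437127}{219980}$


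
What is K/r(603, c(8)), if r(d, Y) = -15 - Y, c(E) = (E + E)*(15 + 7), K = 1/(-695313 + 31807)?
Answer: 1/243506702 ≈ 4.1067e-9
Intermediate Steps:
K = -1/663506 (K = 1/(-663506) = -1/663506 ≈ -1.5071e-6)
c(E) = 44*E (c(E) = (2*E)*22 = 44*E)
K/r(603, c(8)) = -1/(663506*(-15 - 44*8)) = -1/(663506*(-15 - 1*352)) = -1/(663506*(-15 - 352)) = -1/663506/(-367) = -1/663506*(-1/367) = 1/243506702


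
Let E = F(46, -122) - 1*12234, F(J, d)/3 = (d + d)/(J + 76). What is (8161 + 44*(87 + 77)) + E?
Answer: 3137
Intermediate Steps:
F(J, d) = 6*d/(76 + J) (F(J, d) = 3*((d + d)/(J + 76)) = 3*((2*d)/(76 + J)) = 3*(2*d/(76 + J)) = 6*d/(76 + J))
E = -12240 (E = 6*(-122)/(76 + 46) - 1*12234 = 6*(-122)/122 - 12234 = 6*(-122)*(1/122) - 12234 = -6 - 12234 = -12240)
(8161 + 44*(87 + 77)) + E = (8161 + 44*(87 + 77)) - 12240 = (8161 + 44*164) - 12240 = (8161 + 7216) - 12240 = 15377 - 12240 = 3137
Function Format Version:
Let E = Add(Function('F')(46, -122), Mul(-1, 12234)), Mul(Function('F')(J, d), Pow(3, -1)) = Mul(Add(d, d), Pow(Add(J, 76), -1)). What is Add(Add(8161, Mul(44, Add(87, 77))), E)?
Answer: 3137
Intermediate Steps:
Function('F')(J, d) = Mul(6, d, Pow(Add(76, J), -1)) (Function('F')(J, d) = Mul(3, Mul(Add(d, d), Pow(Add(J, 76), -1))) = Mul(3, Mul(Mul(2, d), Pow(Add(76, J), -1))) = Mul(3, Mul(2, d, Pow(Add(76, J), -1))) = Mul(6, d, Pow(Add(76, J), -1)))
E = -12240 (E = Add(Mul(6, -122, Pow(Add(76, 46), -1)), Mul(-1, 12234)) = Add(Mul(6, -122, Pow(122, -1)), -12234) = Add(Mul(6, -122, Rational(1, 122)), -12234) = Add(-6, -12234) = -12240)
Add(Add(8161, Mul(44, Add(87, 77))), E) = Add(Add(8161, Mul(44, Add(87, 77))), -12240) = Add(Add(8161, Mul(44, 164)), -12240) = Add(Add(8161, 7216), -12240) = Add(15377, -12240) = 3137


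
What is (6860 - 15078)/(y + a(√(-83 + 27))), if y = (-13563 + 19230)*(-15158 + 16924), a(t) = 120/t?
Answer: -47976310081/58425793275699 - 20545*I*√14/58425793275699 ≈ -0.00082115 - 1.3157e-9*I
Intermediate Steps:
y = 10007922 (y = 5667*1766 = 10007922)
(6860 - 15078)/(y + a(√(-83 + 27))) = (6860 - 15078)/(10007922 + 120/(√(-83 + 27))) = -8218/(10007922 + 120/(√(-56))) = -8218/(10007922 + 120/((2*I*√14))) = -8218/(10007922 + 120*(-I*√14/28)) = -8218/(10007922 - 30*I*√14/7)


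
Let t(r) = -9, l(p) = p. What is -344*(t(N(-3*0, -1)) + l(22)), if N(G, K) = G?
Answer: -4472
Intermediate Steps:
-344*(t(N(-3*0, -1)) + l(22)) = -344*(-9 + 22) = -344*13 = -4472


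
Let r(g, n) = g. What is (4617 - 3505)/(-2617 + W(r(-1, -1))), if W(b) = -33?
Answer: -556/1325 ≈ -0.41962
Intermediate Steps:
(4617 - 3505)/(-2617 + W(r(-1, -1))) = (4617 - 3505)/(-2617 - 33) = 1112/(-2650) = 1112*(-1/2650) = -556/1325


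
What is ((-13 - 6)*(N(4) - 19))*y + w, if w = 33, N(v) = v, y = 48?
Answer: 13713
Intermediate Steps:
((-13 - 6)*(N(4) - 19))*y + w = ((-13 - 6)*(4 - 19))*48 + 33 = -19*(-15)*48 + 33 = 285*48 + 33 = 13680 + 33 = 13713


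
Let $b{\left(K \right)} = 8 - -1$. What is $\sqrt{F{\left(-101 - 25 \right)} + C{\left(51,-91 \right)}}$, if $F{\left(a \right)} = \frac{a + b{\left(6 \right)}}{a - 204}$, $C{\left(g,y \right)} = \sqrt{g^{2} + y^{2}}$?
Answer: $\frac{\sqrt{4290 + 12100 \sqrt{10882}}}{110} \approx 10.231$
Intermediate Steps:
$b{\left(K \right)} = 9$ ($b{\left(K \right)} = 8 + 1 = 9$)
$F{\left(a \right)} = \frac{9 + a}{-204 + a}$ ($F{\left(a \right)} = \frac{a + 9}{a - 204} = \frac{9 + a}{-204 + a}$)
$\sqrt{F{\left(-101 - 25 \right)} + C{\left(51,-91 \right)}} = \sqrt{\frac{9 - 126}{-204 - 126} + \sqrt{51^{2} + \left(-91\right)^{2}}} = \sqrt{\frac{9 - 126}{-204 - 126} + \sqrt{2601 + 8281}} = \sqrt{\frac{1}{-330} \left(-117\right) + \sqrt{10882}} = \sqrt{\left(- \frac{1}{330}\right) \left(-117\right) + \sqrt{10882}} = \sqrt{\frac{39}{110} + \sqrt{10882}}$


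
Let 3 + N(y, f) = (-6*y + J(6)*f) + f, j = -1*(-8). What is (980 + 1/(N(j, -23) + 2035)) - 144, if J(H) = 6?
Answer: 1524029/1823 ≈ 836.00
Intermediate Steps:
j = 8
N(y, f) = -3 - 6*y + 7*f (N(y, f) = -3 + ((-6*y + 6*f) + f) = -3 + (-6*y + 7*f) = -3 - 6*y + 7*f)
(980 + 1/(N(j, -23) + 2035)) - 144 = (980 + 1/((-3 - 6*8 + 7*(-23)) + 2035)) - 144 = (980 + 1/((-3 - 48 - 161) + 2035)) - 144 = (980 + 1/(-212 + 2035)) - 144 = (980 + 1/1823) - 144 = 1786541/1823 - 144 = 1524029/1823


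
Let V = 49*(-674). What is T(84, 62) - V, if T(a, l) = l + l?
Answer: 33150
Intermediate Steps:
T(a, l) = 2*l
V = -33026
T(84, 62) - V = 2*62 - 1*(-33026) = 124 + 33026 = 33150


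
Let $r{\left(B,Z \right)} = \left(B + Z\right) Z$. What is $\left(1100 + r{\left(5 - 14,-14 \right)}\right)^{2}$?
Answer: $2022084$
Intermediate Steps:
$r{\left(B,Z \right)} = Z \left(B + Z\right)$
$\left(1100 + r{\left(5 - 14,-14 \right)}\right)^{2} = \left(1100 - 14 \left(\left(5 - 14\right) - 14\right)\right)^{2} = \left(1100 - 14 \left(-9 - 14\right)\right)^{2} = \left(1100 - -322\right)^{2} = \left(1100 + 322\right)^{2} = 1422^{2} = 2022084$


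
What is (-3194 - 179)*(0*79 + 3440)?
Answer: -11603120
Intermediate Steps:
(-3194 - 179)*(0*79 + 3440) = -3373*(0 + 3440) = -3373*3440 = -11603120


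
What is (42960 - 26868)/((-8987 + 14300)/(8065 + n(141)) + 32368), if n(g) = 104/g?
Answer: 2614418964/5258838875 ≈ 0.49715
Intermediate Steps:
(42960 - 26868)/((-8987 + 14300)/(8065 + n(141)) + 32368) = (42960 - 26868)/((-8987 + 14300)/(8065 + 104/141) + 32368) = 16092/(5313/(8065 + 104*(1/141)) + 32368) = 16092/(5313/(8065 + 104/141) + 32368) = 16092/(5313/(1137269/141) + 32368) = 16092/(5313*(141/1137269) + 32368) = 16092/(107019/162467 + 32368) = 16092/(5258838875/162467) = 16092*(162467/5258838875) = 2614418964/5258838875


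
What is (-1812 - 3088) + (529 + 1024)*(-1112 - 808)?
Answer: -2986660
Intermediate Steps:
(-1812 - 3088) + (529 + 1024)*(-1112 - 808) = -4900 + 1553*(-1920) = -4900 - 2981760 = -2986660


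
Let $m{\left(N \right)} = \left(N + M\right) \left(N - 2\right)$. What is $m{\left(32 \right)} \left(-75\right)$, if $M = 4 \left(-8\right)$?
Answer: $0$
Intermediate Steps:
$M = -32$
$m{\left(N \right)} = \left(-32 + N\right) \left(-2 + N\right)$ ($m{\left(N \right)} = \left(N - 32\right) \left(N - 2\right) = \left(-32 + N\right) \left(-2 + N\right)$)
$m{\left(32 \right)} \left(-75\right) = \left(64 + 32^{2} - 1088\right) \left(-75\right) = \left(64 + 1024 - 1088\right) \left(-75\right) = 0 \left(-75\right) = 0$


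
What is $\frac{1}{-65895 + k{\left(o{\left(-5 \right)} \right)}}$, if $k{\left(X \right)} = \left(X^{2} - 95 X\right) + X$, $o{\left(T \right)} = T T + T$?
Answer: $- \frac{1}{67375} \approx -1.4842 \cdot 10^{-5}$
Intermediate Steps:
$o{\left(T \right)} = T + T^{2}$ ($o{\left(T \right)} = T^{2} + T = T + T^{2}$)
$k{\left(X \right)} = X^{2} - 94 X$
$\frac{1}{-65895 + k{\left(o{\left(-5 \right)} \right)}} = \frac{1}{-65895 + - 5 \left(1 - 5\right) \left(-94 - 5 \left(1 - 5\right)\right)} = \frac{1}{-65895 + \left(-5\right) \left(-4\right) \left(-94 - -20\right)} = \frac{1}{-65895 + 20 \left(-94 + 20\right)} = \frac{1}{-65895 + 20 \left(-74\right)} = \frac{1}{-65895 - 1480} = \frac{1}{-67375} = - \frac{1}{67375}$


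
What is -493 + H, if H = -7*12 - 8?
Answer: -585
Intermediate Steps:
H = -92 (H = -84 - 8 = -92)
-493 + H = -493 - 92 = -585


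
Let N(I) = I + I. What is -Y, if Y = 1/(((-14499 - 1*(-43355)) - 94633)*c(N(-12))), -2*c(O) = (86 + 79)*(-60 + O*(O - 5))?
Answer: -1/3451319190 ≈ -2.8974e-10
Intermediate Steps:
N(I) = 2*I
c(O) = 4950 - 165*O*(-5 + O)/2 (c(O) = -(86 + 79)*(-60 + O*(O - 5))/2 = -165*(-60 + O*(-5 + O))/2 = -(-9900 + 165*O*(-5 + O))/2 = 4950 - 165*O*(-5 + O)/2)
Y = 1/3451319190 (Y = 1/(((-14499 - 1*(-43355)) - 94633)*(4950 - 165*(2*(-12))²/2 + 825*(2*(-12))/2)) = 1/(((-14499 + 43355) - 94633)*(4950 - 165/2*(-24)² + (825/2)*(-24))) = 1/((28856 - 94633)*(4950 - 165/2*576 - 9900)) = 1/((-65777)*(4950 - 47520 - 9900)) = -1/65777/(-52470) = -1/65777*(-1/52470) = 1/3451319190 ≈ 2.8974e-10)
-Y = -1*1/3451319190 = -1/3451319190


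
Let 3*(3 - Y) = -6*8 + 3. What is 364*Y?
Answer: 6552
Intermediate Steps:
Y = 18 (Y = 3 - (-6*8 + 3)/3 = 3 - (-48 + 3)/3 = 3 - 1/3*(-45) = 3 + 15 = 18)
364*Y = 364*18 = 6552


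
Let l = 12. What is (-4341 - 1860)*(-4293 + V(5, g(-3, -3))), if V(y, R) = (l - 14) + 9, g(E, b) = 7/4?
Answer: 26577486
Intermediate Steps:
g(E, b) = 7/4 (g(E, b) = 7*(¼) = 7/4)
V(y, R) = 7 (V(y, R) = (12 - 14) + 9 = -2 + 9 = 7)
(-4341 - 1860)*(-4293 + V(5, g(-3, -3))) = (-4341 - 1860)*(-4293 + 7) = -6201*(-4286) = 26577486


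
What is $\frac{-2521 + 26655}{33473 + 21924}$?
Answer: $\frac{24134}{55397} \approx 0.43566$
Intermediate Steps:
$\frac{-2521 + 26655}{33473 + 21924} = \frac{24134}{55397}$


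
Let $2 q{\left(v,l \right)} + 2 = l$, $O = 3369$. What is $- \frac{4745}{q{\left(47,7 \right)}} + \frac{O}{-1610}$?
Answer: $- \frac{3059149}{1610} \approx -1900.1$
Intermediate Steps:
$q{\left(v,l \right)} = -1 + \frac{l}{2}$
$- \frac{4745}{q{\left(47,7 \right)}} + \frac{O}{-1610} = - \frac{4745}{-1 + \frac{1}{2} \cdot 7} + \frac{3369}{-1610} = - \frac{4745}{-1 + \frac{7}{2}} + 3369 \left(- \frac{1}{1610}\right) = - \frac{4745}{\frac{5}{2}} - \frac{3369}{1610} = \left(-4745\right) \frac{2}{5} - \frac{3369}{1610} = -1898 - \frac{3369}{1610} = - \frac{3059149}{1610}$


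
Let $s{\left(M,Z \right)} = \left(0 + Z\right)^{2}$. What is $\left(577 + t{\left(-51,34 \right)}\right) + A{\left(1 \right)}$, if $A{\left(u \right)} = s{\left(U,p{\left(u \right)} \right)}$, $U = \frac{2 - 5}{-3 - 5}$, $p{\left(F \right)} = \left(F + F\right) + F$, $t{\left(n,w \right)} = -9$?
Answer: $577$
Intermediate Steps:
$p{\left(F \right)} = 3 F$ ($p{\left(F \right)} = 2 F + F = 3 F$)
$U = \frac{3}{8}$ ($U = - \frac{3}{-8} = \left(-3\right) \left(- \frac{1}{8}\right) = \frac{3}{8} \approx 0.375$)
$s{\left(M,Z \right)} = Z^{2}$
$A{\left(u \right)} = 9 u^{2}$ ($A{\left(u \right)} = \left(3 u\right)^{2} = 9 u^{2}$)
$\left(577 + t{\left(-51,34 \right)}\right) + A{\left(1 \right)} = \left(577 - 9\right) + 9 \cdot 1^{2} = 568 + 9 \cdot 1 = 568 + 9 = 577$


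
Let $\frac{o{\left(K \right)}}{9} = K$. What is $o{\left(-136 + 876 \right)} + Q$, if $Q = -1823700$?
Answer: $-1817040$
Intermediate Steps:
$o{\left(K \right)} = 9 K$
$o{\left(-136 + 876 \right)} + Q = 9 \left(-136 + 876\right) - 1823700 = 9 \cdot 740 - 1823700 = 6660 - 1823700 = -1817040$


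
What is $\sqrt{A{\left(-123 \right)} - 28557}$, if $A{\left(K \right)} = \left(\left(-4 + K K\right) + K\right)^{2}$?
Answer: $\sqrt{225031447} \approx 15001.0$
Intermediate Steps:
$A{\left(K \right)} = \left(-4 + K + K^{2}\right)^{2}$ ($A{\left(K \right)} = \left(\left(-4 + K^{2}\right) + K\right)^{2} = \left(-4 + K + K^{2}\right)^{2}$)
$\sqrt{A{\left(-123 \right)} - 28557} = \sqrt{\left(-4 - 123 + \left(-123\right)^{2}\right)^{2} - 28557} = \sqrt{\left(-4 - 123 + 15129\right)^{2} - 28557} = \sqrt{15002^{2} - 28557} = \sqrt{225060004 - 28557} = \sqrt{225031447}$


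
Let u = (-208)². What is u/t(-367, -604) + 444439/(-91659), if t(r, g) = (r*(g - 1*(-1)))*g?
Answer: -4950855149911/1020972827403 ≈ -4.8492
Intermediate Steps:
t(r, g) = g*r*(1 + g) (t(r, g) = (r*(g + 1))*g = (r*(1 + g))*g = g*r*(1 + g))
u = 43264
u/t(-367, -604) + 444439/(-91659) = 43264/((-604*(-367)*(1 - 604))) + 444439/(-91659) = 43264/((-604*(-367)*(-603))) + 444439*(-1/91659) = 43264/(-133665804) - 444439/91659 = 43264*(-1/133665804) - 444439/91659 = -10816/33416451 - 444439/91659 = -4950855149911/1020972827403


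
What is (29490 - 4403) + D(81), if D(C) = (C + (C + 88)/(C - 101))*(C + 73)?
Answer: 362597/10 ≈ 36260.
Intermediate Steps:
D(C) = (73 + C)*(C + (88 + C)/(-101 + C)) (D(C) = (C + (88 + C)/(-101 + C))*(73 + C) = (73 + C)*(C + (88 + C)/(-101 + C)))
(29490 - 4403) + D(81) = (29490 - 4403) + (6424 + 81³ - 7212*81 - 27*81²)/(-101 + 81) = 25087 + (6424 + 531441 - 584172 - 27*6561)/(-20) = 25087 - (6424 + 531441 - 584172 - 177147)/20 = 25087 - 1/20*(-223454) = 25087 + 111727/10 = 362597/10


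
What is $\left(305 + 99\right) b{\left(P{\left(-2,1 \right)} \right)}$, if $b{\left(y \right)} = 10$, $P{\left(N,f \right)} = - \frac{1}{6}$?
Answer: $4040$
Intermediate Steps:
$P{\left(N,f \right)} = - \frac{1}{6}$ ($P{\left(N,f \right)} = \left(-1\right) \frac{1}{6} = - \frac{1}{6}$)
$\left(305 + 99\right) b{\left(P{\left(-2,1 \right)} \right)} = \left(305 + 99\right) 10 = 404 \cdot 10 = 4040$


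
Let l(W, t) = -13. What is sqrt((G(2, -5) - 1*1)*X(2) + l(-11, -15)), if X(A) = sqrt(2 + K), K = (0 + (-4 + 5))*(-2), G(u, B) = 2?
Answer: I*sqrt(13) ≈ 3.6056*I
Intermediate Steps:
K = -2 (K = (0 + 1)*(-2) = 1*(-2) = -2)
X(A) = 0 (X(A) = sqrt(2 - 2) = sqrt(0) = 0)
sqrt((G(2, -5) - 1*1)*X(2) + l(-11, -15)) = sqrt((2 - 1*1)*0 - 13) = sqrt((2 - 1)*0 - 13) = sqrt(1*0 - 13) = sqrt(0 - 13) = sqrt(-13) = I*sqrt(13)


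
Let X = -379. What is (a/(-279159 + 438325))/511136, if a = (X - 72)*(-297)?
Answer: 133947/81355472576 ≈ 1.6464e-6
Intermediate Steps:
a = 133947 (a = (-379 - 72)*(-297) = -451*(-297) = 133947)
(a/(-279159 + 438325))/511136 = (133947/(-279159 + 438325))/511136 = (133947/159166)*(1/511136) = 133947/81355472576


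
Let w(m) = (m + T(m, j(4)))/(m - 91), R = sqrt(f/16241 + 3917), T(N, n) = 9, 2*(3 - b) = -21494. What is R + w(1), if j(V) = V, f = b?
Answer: -1/9 + sqrt(1033361998027)/16241 ≈ 62.480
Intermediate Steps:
b = 10750 (b = 3 - 1/2*(-21494) = 3 + 10747 = 10750)
f = 10750
R = sqrt(1033361998027)/16241 (R = sqrt(10750/16241 + 3917) = sqrt(63626747/16241) = sqrt(1033361998027)/16241 ≈ 62.591)
w(m) = (9 + m)/(-91 + m) (w(m) = (m + 9)/(m - 91) = (9 + m)/(-91 + m))
R + w(1) = sqrt(1033361998027)/16241 + (9 + 1)/(-91 + 1) = sqrt(1033361998027)/16241 + 10/(-90) = sqrt(1033361998027)/16241 - 1/90*10 = sqrt(1033361998027)/16241 - 1/9 = -1/9 + sqrt(1033361998027)/16241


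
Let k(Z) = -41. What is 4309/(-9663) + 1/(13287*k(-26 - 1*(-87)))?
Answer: -782470222/1754694507 ≈ -0.44593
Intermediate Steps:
4309/(-9663) + 1/(13287*k(-26 - 1*(-87))) = 4309/(-9663) + 1/(13287*(-41)) = 4309*(-1/9663) + (1/13287)*(-1/41) = -4309/9663 - 1/544767 = -782470222/1754694507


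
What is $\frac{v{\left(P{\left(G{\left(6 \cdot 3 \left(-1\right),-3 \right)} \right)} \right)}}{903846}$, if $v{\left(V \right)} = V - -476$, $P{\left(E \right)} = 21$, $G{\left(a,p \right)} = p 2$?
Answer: $\frac{497}{903846} \approx 0.00054987$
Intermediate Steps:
$G{\left(a,p \right)} = 2 p$
$v{\left(V \right)} = 476 + V$ ($v{\left(V \right)} = V + 476 = 476 + V$)
$\frac{v{\left(P{\left(G{\left(6 \cdot 3 \left(-1\right),-3 \right)} \right)} \right)}}{903846} = \frac{476 + 21}{903846} = 497 \cdot \frac{1}{903846} = \frac{497}{903846}$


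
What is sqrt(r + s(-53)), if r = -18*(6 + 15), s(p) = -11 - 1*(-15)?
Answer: I*sqrt(374) ≈ 19.339*I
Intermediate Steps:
s(p) = 4 (s(p) = -11 + 15 = 4)
r = -378 (r = -18*21 = -378)
sqrt(r + s(-53)) = sqrt(-378 + 4) = sqrt(-374) = I*sqrt(374)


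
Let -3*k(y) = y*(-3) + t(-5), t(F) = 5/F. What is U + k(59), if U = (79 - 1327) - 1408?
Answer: -7790/3 ≈ -2596.7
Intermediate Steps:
k(y) = ⅓ + y (k(y) = -(y*(-3) + 5/(-5))/3 = -(-3*y + 5*(-⅕))/3 = -(-3*y - 1)/3 = -(-1 - 3*y)/3 = ⅓ + y)
U = -2656 (U = -1248 - 1408 = -2656)
U + k(59) = -2656 + (⅓ + 59) = -2656 + 178/3 = -7790/3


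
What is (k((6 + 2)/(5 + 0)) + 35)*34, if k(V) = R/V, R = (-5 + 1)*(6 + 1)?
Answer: 595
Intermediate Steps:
R = -28 (R = -4*7 = -28)
k(V) = -28/V
(k((6 + 2)/(5 + 0)) + 35)*34 = (-28*(5 + 0)/(6 + 2) + 35)*34 = (-28/(8/5) + 35)*34 = (-28/(8*(1/5)) + 35)*34 = (-28/8/5 + 35)*34 = (-28*5/8 + 35)*34 = (-35/2 + 35)*34 = (35/2)*34 = 595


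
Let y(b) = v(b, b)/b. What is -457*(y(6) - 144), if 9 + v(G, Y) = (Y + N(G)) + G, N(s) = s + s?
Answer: 129331/2 ≈ 64666.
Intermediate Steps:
N(s) = 2*s
v(G, Y) = -9 + Y + 3*G (v(G, Y) = -9 + ((Y + 2*G) + G) = -9 + (Y + 3*G) = -9 + Y + 3*G)
y(b) = (-9 + 4*b)/b (y(b) = (-9 + b + 3*b)/b = (-9 + 4*b)/b)
-457*(y(6) - 144) = -457*((4 - 9/6) - 144) = -457*((4 - 9*1/6) - 144) = -457*((4 - 3/2) - 144) = -457*(5/2 - 144) = -457*(-283/2) = 129331/2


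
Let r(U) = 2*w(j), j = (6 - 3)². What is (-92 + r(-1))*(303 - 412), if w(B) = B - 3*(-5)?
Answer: 4796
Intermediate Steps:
j = 9 (j = 3² = 9)
w(B) = 15 + B (w(B) = B + 15 = 15 + B)
r(U) = 48 (r(U) = 2*(15 + 9) = 2*24 = 48)
(-92 + r(-1))*(303 - 412) = (-92 + 48)*(303 - 412) = -44*(-109) = 4796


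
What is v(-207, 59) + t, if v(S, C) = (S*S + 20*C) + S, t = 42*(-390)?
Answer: 27442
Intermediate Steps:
t = -16380
v(S, C) = S + S**2 + 20*C (v(S, C) = (S**2 + 20*C) + S = S + S**2 + 20*C)
v(-207, 59) + t = (-207 + (-207)**2 + 20*59) - 16380 = (-207 + 42849 + 1180) - 16380 = 43822 - 16380 = 27442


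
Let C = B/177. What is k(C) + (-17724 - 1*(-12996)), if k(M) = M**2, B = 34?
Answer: -148122356/31329 ≈ -4728.0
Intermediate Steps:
C = 34/177 ≈ 0.19209
k(C) + (-17724 - 1*(-12996)) = (34/177)**2 + (-17724 - 1*(-12996)) = 1156/31329 + (-17724 + 12996) = 1156/31329 - 4728 = -148122356/31329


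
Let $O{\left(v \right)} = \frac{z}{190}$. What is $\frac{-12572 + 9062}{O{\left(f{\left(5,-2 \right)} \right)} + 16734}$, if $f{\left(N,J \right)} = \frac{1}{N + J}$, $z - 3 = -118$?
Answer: $- \frac{10260}{48913} \approx -0.20976$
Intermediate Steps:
$z = -115$ ($z = 3 - 118 = -115$)
$f{\left(N,J \right)} = \frac{1}{J + N}$
$O{\left(v \right)} = - \frac{23}{38}$ ($O{\left(v \right)} = - \frac{115}{190} = \left(-115\right) \frac{1}{190} = - \frac{23}{38}$)
$\frac{-12572 + 9062}{O{\left(f{\left(5,-2 \right)} \right)} + 16734} = \frac{-12572 + 9062}{- \frac{23}{38} + 16734} = - \frac{3510}{\frac{635869}{38}} = \left(-3510\right) \frac{38}{635869} = - \frac{10260}{48913}$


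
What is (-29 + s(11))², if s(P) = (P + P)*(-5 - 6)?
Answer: 73441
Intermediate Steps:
s(P) = -22*P (s(P) = (2*P)*(-11) = -22*P)
(-29 + s(11))² = (-29 - 22*11)² = (-29 - 242)² = (-271)² = 73441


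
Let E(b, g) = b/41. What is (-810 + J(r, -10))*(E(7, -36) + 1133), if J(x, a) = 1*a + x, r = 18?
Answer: -37260920/41 ≈ -9.0880e+5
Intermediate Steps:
J(x, a) = a + x
E(b, g) = b/41 (E(b, g) = b*(1/41) = b/41)
(-810 + J(r, -10))*(E(7, -36) + 1133) = (-810 + (-10 + 18))*((1/41)*7 + 1133) = (-810 + 8)*(7/41 + 1133) = -802*46460/41 = -37260920/41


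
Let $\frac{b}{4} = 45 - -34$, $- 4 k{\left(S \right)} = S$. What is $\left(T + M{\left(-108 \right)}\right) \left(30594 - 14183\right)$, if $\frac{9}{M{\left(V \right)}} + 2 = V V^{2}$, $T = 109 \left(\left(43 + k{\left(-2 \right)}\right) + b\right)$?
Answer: $\frac{405044181967759}{629857} \approx 6.4307 \cdot 10^{8}$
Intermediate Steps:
$k{\left(S \right)} = - \frac{S}{4}$
$b = 316$ ($b = 4 \left(45 - -34\right) = 4 \left(45 + 34\right) = 4 \cdot 79 = 316$)
$T = \frac{78371}{2}$ ($T = 109 \left(\left(43 - - \frac{1}{2}\right) + 316\right) = 109 \left(\left(43 + \frac{1}{2}\right) + 316\right) = 109 \left(\frac{87}{2} + 316\right) = 109 \cdot \frac{719}{2} = \frac{78371}{2} \approx 39186.0$)
$M{\left(V \right)} = \frac{9}{-2 + V^{3}}$ ($M{\left(V \right)} = \frac{9}{-2 + V V^{2}} = \frac{9}{-2 + V^{3}}$)
$\left(T + M{\left(-108 \right)}\right) \left(30594 - 14183\right) = \left(\frac{78371}{2} + \frac{9}{-2 + \left(-108\right)^{3}}\right) \left(30594 - 14183\right) = \left(\frac{78371}{2} + \frac{9}{-2 - 1259712}\right) 16411 = \left(\frac{78371}{2} + \frac{9}{-1259714}\right) 16411 = \left(\frac{78371}{2} + 9 \left(- \frac{1}{1259714}\right)\right) 16411 = \left(\frac{78371}{2} - \frac{9}{1259714}\right) 16411 = \frac{24681261469}{629857} \cdot 16411 = \frac{405044181967759}{629857}$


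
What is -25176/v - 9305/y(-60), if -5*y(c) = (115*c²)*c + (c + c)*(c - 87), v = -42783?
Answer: 41529150419/70798335192 ≈ 0.58658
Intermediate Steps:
y(c) = -23*c³ - 2*c*(-87 + c)/5 (y(c) = -((115*c²)*c + (c + c)*(c - 87))/5 = -(115*c³ + (2*c)*(-87 + c))/5 = -(115*c³ + 2*c*(-87 + c))/5 = -23*c³ - 2*c*(-87 + c)/5)
-25176/v - 9305/y(-60) = -25176/(-42783) - 9305*(-1/(12*(174 - 115*(-60)² - 2*(-60)))) = -25176*(-1/42783) - 9305*(-1/(12*(174 - 115*3600 + 120))) = 8392/14261 - 9305*(-1/(12*(174 - 414000 + 120))) = 8392/14261 - 9305/((⅕)*(-60)*(-413706)) = 8392/14261 - 9305/4964472 = 41529150419/70798335192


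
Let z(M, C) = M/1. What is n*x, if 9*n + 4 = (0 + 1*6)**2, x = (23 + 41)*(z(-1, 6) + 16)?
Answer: 10240/3 ≈ 3413.3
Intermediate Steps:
z(M, C) = M (z(M, C) = M*1 = M)
x = 960 (x = (23 + 41)*(-1 + 16) = 64*15 = 960)
n = 32/9 (n = -4/9 + (0 + 1*6)**2/9 = -4/9 + (0 + 6)**2/9 = -4/9 + (1/9)*6**2 = -4/9 + (1/9)*36 = -4/9 + 4 = 32/9 ≈ 3.5556)
n*x = (32/9)*960 = 10240/3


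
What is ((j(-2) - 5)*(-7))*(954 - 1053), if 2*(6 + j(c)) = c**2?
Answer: -6237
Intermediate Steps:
j(c) = -6 + c**2/2
((j(-2) - 5)*(-7))*(954 - 1053) = (((-6 + (1/2)*(-2)**2) - 5)*(-7))*(954 - 1053) = (((-6 + (1/2)*4) - 5)*(-7))*(-99) = (((-6 + 2) - 5)*(-7))*(-99) = ((-4 - 5)*(-7))*(-99) = -9*(-7)*(-99) = 63*(-99) = -6237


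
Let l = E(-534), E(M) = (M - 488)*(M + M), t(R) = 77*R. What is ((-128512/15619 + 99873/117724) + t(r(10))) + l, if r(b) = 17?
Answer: 2009361031902279/1838731156 ≈ 1.0928e+6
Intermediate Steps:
E(M) = 2*M*(-488 + M) (E(M) = (-488 + M)*(2*M) = 2*M*(-488 + M))
l = 1091496 (l = 2*(-534)*(-488 - 534) = 2*(-534)*(-1022) = 1091496)
((-128512/15619 + 99873/117724) + t(r(10))) + l = ((-128512/15619 + 99873/117724) + 77*17) + 1091496 = ((-128512*1/15619 + 99873*(1/117724)) + 1309) + 1091496 = ((-128512/15619 + 99873/117724) + 1309) + 1091496 = (-13569030301/1838731156 + 1309) + 1091496 = 2393330052903/1838731156 + 1091496 = 2009361031902279/1838731156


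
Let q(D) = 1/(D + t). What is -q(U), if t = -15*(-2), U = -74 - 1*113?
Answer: 1/157 ≈ 0.0063694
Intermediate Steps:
U = -187 (U = -74 - 113 = -187)
t = 30
q(D) = 1/(30 + D) (q(D) = 1/(D + 30) = 1/(30 + D))
-q(U) = -1/(30 - 187) = -1/(-157) = -1*(-1/157) = 1/157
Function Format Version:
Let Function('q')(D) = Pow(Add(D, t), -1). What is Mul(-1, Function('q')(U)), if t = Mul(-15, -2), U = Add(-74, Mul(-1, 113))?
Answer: Rational(1, 157) ≈ 0.0063694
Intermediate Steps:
U = -187 (U = Add(-74, -113) = -187)
t = 30
Function('q')(D) = Pow(Add(30, D), -1) (Function('q')(D) = Pow(Add(D, 30), -1) = Pow(Add(30, D), -1))
Mul(-1, Function('q')(U)) = Mul(-1, Pow(Add(30, -187), -1)) = Mul(-1, Pow(-157, -1)) = Mul(-1, Rational(-1, 157)) = Rational(1, 157)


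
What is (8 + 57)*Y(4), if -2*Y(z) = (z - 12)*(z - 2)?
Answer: 520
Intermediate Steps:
Y(z) = -(-12 + z)*(-2 + z)/2 (Y(z) = -(z - 12)*(z - 2)/2 = -(-12 + z)*(-2 + z)/2)
(8 + 57)*Y(4) = (8 + 57)*(-12 + 7*4 - ½*4²) = 65*(-12 + 28 - ½*16) = 65*(-12 + 28 - 8) = 65*8 = 520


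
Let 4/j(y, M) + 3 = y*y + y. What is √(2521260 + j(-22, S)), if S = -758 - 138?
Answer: 2*√14755043886/153 ≈ 1587.8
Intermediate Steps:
S = -896
j(y, M) = 4/(-3 + y + y²) (j(y, M) = 4/(-3 + (y*y + y)) = 4/(-3 + (y² + y)) = 4/(-3 + (y + y²)) = 4/(-3 + y + y²))
√(2521260 + j(-22, S)) = √(2521260 + 4/(-3 - 22 + (-22)²)) = √(2521260 + 4/(-3 - 22 + 484)) = √(2521260 + 4/459) = √(1157258344/459) = 2*√14755043886/153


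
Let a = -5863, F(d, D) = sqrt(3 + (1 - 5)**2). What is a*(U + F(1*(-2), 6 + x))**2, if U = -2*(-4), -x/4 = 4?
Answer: -486629 - 93808*sqrt(19) ≈ -8.9553e+5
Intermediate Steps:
x = -16 (x = -4*4 = -16)
F(d, D) = sqrt(19) (F(d, D) = sqrt(3 + (-4)**2) = sqrt(3 + 16) = sqrt(19))
U = 8
a*(U + F(1*(-2), 6 + x))**2 = -5863*(8 + sqrt(19))**2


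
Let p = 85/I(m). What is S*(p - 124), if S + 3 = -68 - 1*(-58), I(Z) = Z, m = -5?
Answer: 1833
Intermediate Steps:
p = -17 (p = 85/(-5) = 85*(-1/5) = -17)
S = -13 (S = -3 + (-68 - 1*(-58)) = -3 + (-68 + 58) = -3 - 10 = -13)
S*(p - 124) = -13*(-17 - 124) = -13*(-141) = 1833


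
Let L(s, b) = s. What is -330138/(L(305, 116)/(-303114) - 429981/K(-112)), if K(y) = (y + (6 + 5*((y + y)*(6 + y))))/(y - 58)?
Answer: -1978272951751908/3692769694085 ≈ -535.71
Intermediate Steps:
K(y) = (6 + y + 10*y*(6 + y))/(-58 + y) (K(y) = (y + (6 + 5*((2*y)*(6 + y))))/(-58 + y) = (y + (6 + 5*(2*y*(6 + y))))/(-58 + y) = (y + (6 + 10*y*(6 + y)))/(-58 + y) = (6 + y + 10*y*(6 + y))/(-58 + y))
-330138/(L(305, 116)/(-303114) - 429981/K(-112)) = -330138/(305/(-303114) - 429981*(-58 - 112)/(6 + 10*(-112)**2 + 61*(-112))) = -330138/(305*(-1/303114) - 429981*(-170/(6 + 10*12544 - 6832))) = -330138/(-305/303114 - 429981*(-170/(6 + 125440 - 6832))) = -330138/(-305/303114 - 429981/((-1/170*118614))) = -330138/(-305/303114 - 429981/(-59307/85)) = -330138/(-305/303114 - 429981*(-85/59307)) = -330138/(-305/303114 + 12182795/19769) = -330138/3692769694085/5992260666 = -330138*5992260666/3692769694085 = -1978272951751908/3692769694085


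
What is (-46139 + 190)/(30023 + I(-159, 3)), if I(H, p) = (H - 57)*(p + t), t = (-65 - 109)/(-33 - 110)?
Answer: -6570707/4163041 ≈ -1.5783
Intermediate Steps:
t = 174/143 (t = -174/(-143) = -174*(-1/143) = 174/143 ≈ 1.2168)
I(H, p) = (-57 + H)*(174/143 + p) (I(H, p) = (H - 57)*(p + 174/143) = (-57 + H)*(174/143 + p))
(-46139 + 190)/(30023 + I(-159, 3)) = (-46139 + 190)/(30023 + (-9918/143 - 57*3 + (174/143)*(-159) - 159*3)) = -45949/(30023 + (-9918/143 - 171 - 27666/143 - 477)) = -45949/(30023 - 130248/143) = -45949/4163041/143 = -45949*143/4163041 = -6570707/4163041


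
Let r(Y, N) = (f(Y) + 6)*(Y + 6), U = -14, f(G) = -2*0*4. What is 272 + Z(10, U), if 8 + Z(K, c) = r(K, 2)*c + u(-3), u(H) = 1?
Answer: -1079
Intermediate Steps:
f(G) = 0 (f(G) = 0*4 = 0)
r(Y, N) = 36 + 6*Y (r(Y, N) = (0 + 6)*(Y + 6) = 6*(6 + Y) = 36 + 6*Y)
Z(K, c) = -7 + c*(36 + 6*K) (Z(K, c) = -8 + ((36 + 6*K)*c + 1) = -8 + (c*(36 + 6*K) + 1) = -8 + (1 + c*(36 + 6*K)) = -7 + c*(36 + 6*K))
272 + Z(10, U) = 272 + (-7 + 6*(-14)*(6 + 10)) = 272 + (-7 + 6*(-14)*16) = 272 + (-7 - 1344) = 272 - 1351 = -1079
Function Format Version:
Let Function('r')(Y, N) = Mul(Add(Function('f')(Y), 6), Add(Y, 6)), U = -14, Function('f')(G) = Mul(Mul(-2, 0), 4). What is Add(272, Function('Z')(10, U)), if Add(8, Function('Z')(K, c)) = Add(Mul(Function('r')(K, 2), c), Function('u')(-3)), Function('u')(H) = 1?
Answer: -1079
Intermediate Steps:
Function('f')(G) = 0 (Function('f')(G) = Mul(0, 4) = 0)
Function('r')(Y, N) = Add(36, Mul(6, Y)) (Function('r')(Y, N) = Mul(Add(0, 6), Add(Y, 6)) = Mul(6, Add(6, Y)) = Add(36, Mul(6, Y)))
Function('Z')(K, c) = Add(-7, Mul(c, Add(36, Mul(6, K)))) (Function('Z')(K, c) = Add(-8, Add(Mul(Add(36, Mul(6, K)), c), 1)) = Add(-8, Add(Mul(c, Add(36, Mul(6, K))), 1)) = Add(-8, Add(1, Mul(c, Add(36, Mul(6, K))))) = Add(-7, Mul(c, Add(36, Mul(6, K)))))
Add(272, Function('Z')(10, U)) = Add(272, Add(-7, Mul(6, -14, Add(6, 10)))) = Add(272, Add(-7, Mul(6, -14, 16))) = Add(272, Add(-7, -1344)) = Add(272, -1351) = -1079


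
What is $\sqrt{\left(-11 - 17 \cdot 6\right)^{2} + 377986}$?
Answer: $\sqrt{390755} \approx 625.1$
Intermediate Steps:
$\sqrt{\left(-11 - 17 \cdot 6\right)^{2} + 377986} = \sqrt{\left(-11 - 102\right)^{2} + 377986} = \sqrt{\left(-113\right)^{2} + 377986} = \sqrt{12769 + 377986} = \sqrt{390755}$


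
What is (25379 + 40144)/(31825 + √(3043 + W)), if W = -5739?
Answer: 695089825/337611107 - 43682*I*√674/337611107 ≈ 2.0588 - 0.003359*I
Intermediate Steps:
(25379 + 40144)/(31825 + √(3043 + W)) = (25379 + 40144)/(31825 + √(3043 - 5739)) = 65523/(31825 + √(-2696)) = 65523/(31825 + 2*I*√674)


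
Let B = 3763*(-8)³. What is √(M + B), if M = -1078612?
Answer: 14*I*√15333 ≈ 1733.6*I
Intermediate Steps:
B = -1926656 (B = 3763*(-512) = -1926656)
√(M + B) = √(-1078612 - 1926656) = √(-3005268) = 14*I*√15333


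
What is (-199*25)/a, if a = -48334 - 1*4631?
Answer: 995/10593 ≈ 0.093930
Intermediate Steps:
a = -52965 (a = -48334 - 4631 = -52965)
(-199*25)/a = -199*25/(-52965) = -4975*(-1/52965) = 995/10593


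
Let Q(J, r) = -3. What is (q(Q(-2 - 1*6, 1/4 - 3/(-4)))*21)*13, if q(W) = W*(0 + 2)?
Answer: -1638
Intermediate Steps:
q(W) = 2*W (q(W) = W*2 = 2*W)
(q(Q(-2 - 1*6, 1/4 - 3/(-4)))*21)*13 = ((2*(-3))*21)*13 = -6*21*13 = -126*13 = -1638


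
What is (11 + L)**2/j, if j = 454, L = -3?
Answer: 32/227 ≈ 0.14097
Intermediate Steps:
(11 + L)**2/j = (11 - 3)**2/454 = 8**2*(1/454) = 64*(1/454) = 32/227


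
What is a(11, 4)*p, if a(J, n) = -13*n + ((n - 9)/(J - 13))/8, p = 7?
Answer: -5789/16 ≈ -361.81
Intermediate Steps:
a(J, n) = -13*n + (-9 + n)/(8*(-13 + J)) (a(J, n) = -13*n + ((-9 + n)/(-13 + J))*(⅛) = -13*n + (-9 + n)/(8*(-13 + J)))
a(11, 4)*p = ((-9 + 1353*4 - 104*11*4)/(8*(-13 + 11)))*7 = ((⅛)*(-9 + 5412 - 4576)/(-2))*7 = ((⅛)*(-½)*827)*7 = -827/16*7 = -5789/16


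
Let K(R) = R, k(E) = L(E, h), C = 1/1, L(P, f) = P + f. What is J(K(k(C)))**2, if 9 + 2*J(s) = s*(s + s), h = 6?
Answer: 7921/4 ≈ 1980.3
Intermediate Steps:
C = 1
k(E) = 6 + E (k(E) = E + 6 = 6 + E)
J(s) = -9/2 + s**2 (J(s) = -9/2 + (s*(s + s))/2 = -9/2 + (s*(2*s))/2 = -9/2 + (2*s**2)/2 = -9/2 + s**2)
J(K(k(C)))**2 = (-9/2 + (6 + 1)**2)**2 = (-9/2 + 7**2)**2 = (-9/2 + 49)**2 = (89/2)**2 = 7921/4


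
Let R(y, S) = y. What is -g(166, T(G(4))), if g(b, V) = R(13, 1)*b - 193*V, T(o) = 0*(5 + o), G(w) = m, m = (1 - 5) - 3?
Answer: -2158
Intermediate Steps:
m = -7 (m = -4 - 3 = -7)
G(w) = -7
T(o) = 0
g(b, V) = -193*V + 13*b (g(b, V) = 13*b - 193*V = -193*V + 13*b)
-g(166, T(G(4))) = -(-193*0 + 13*166) = -(0 + 2158) = -1*2158 = -2158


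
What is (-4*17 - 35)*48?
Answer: -4944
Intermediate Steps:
(-4*17 - 35)*48 = (-68 - 35)*48 = -103*48 = -4944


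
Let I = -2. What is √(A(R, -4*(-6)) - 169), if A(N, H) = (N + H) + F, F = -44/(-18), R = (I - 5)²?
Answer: I*√842/3 ≈ 9.6724*I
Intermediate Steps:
R = 49 (R = (-2 - 5)² = (-7)² = 49)
F = 22/9 (F = -44*(-1/18) = 22/9 ≈ 2.4444)
A(N, H) = 22/9 + H + N (A(N, H) = (N + H) + 22/9 = (H + N) + 22/9 = 22/9 + H + N)
√(A(R, -4*(-6)) - 169) = √((22/9 - 4*(-6) + 49) - 169) = √((22/9 + 24 + 49) - 169) = √(679/9 - 169) = √(-842/9) = I*√842/3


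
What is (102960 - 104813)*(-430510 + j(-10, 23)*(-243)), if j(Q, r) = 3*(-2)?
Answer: 795033356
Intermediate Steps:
j(Q, r) = -6
(102960 - 104813)*(-430510 + j(-10, 23)*(-243)) = (102960 - 104813)*(-430510 - 6*(-243)) = -1853*(-430510 + 1458) = -1853*(-429052) = 795033356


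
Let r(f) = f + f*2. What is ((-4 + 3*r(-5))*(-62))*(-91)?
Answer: -276458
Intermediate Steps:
r(f) = 3*f (r(f) = f + 2*f = 3*f)
((-4 + 3*r(-5))*(-62))*(-91) = ((-4 + 3*(3*(-5)))*(-62))*(-91) = ((-4 + 3*(-15))*(-62))*(-91) = ((-4 - 45)*(-62))*(-91) = -49*(-62)*(-91) = 3038*(-91) = -276458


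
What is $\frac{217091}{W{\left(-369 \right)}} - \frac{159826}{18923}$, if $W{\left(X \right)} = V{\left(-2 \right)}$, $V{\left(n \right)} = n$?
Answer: $- \frac{4108332645}{37846} \approx -1.0855 \cdot 10^{5}$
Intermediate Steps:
$W{\left(X \right)} = -2$
$\frac{217091}{W{\left(-369 \right)}} - \frac{159826}{18923} = \frac{217091}{-2} - \frac{159826}{18923} = 217091 \left(- \frac{1}{2}\right) - \frac{159826}{18923} = - \frac{217091}{2} - \frac{159826}{18923} = - \frac{4108332645}{37846}$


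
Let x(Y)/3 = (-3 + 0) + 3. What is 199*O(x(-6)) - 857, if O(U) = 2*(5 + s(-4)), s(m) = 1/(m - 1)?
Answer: 5267/5 ≈ 1053.4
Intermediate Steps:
s(m) = 1/(-1 + m)
x(Y) = 0 (x(Y) = 3*((-3 + 0) + 3) = 3*(-3 + 3) = 3*0 = 0)
O(U) = 48/5 (O(U) = 2*(5 + 1/(-1 - 4)) = 2*(5 + 1/(-5)) = 2*(5 - 1/5) = 2*(24/5) = 48/5)
199*O(x(-6)) - 857 = 199*(48/5) - 857 = 9552/5 - 857 = 5267/5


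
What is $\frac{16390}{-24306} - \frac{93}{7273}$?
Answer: $- \frac{60732464}{88388769} \approx -0.68711$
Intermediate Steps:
$\frac{16390}{-24306} - \frac{93}{7273} = 16390 \left(- \frac{1}{24306}\right) - \frac{93}{7273} = - \frac{8195}{12153} - \frac{93}{7273} = - \frac{60732464}{88388769}$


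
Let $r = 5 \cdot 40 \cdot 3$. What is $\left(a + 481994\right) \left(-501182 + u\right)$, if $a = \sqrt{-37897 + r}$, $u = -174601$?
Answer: $-325723351302 - 675783 i \sqrt{37297} \approx -3.2572 \cdot 10^{11} - 1.3051 \cdot 10^{8} i$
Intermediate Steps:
$r = 600$ ($r = 200 \cdot 3 = 600$)
$a = i \sqrt{37297}$ ($a = \sqrt{-37897 + 600} = \sqrt{-37297} = i \sqrt{37297} \approx 193.12 i$)
$\left(a + 481994\right) \left(-501182 + u\right) = \left(i \sqrt{37297} + 481994\right) \left(-501182 - 174601\right) = \left(481994 + i \sqrt{37297}\right) \left(-675783\right) = -325723351302 - 675783 i \sqrt{37297}$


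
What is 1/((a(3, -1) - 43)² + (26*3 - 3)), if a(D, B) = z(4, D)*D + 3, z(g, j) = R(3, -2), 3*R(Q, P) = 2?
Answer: 1/1519 ≈ 0.00065833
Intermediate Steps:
R(Q, P) = ⅔ (R(Q, P) = (⅓)*2 = ⅔)
z(g, j) = ⅔
a(D, B) = 3 + 2*D/3 (a(D, B) = 2*D/3 + 3 = 3 + 2*D/3)
1/((a(3, -1) - 43)² + (26*3 - 3)) = 1/(((3 + (⅔)*3) - 43)² + (26*3 - 3)) = 1/(((3 + 2) - 43)² + (78 - 3)) = 1/((5 - 43)² + 75) = 1/((-38)² + 75) = 1/(1444 + 75) = 1/1519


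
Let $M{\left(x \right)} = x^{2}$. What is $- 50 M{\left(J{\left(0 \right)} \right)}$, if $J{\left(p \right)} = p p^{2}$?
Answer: $0$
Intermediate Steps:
$J{\left(p \right)} = p^{3}$
$- 50 M{\left(J{\left(0 \right)} \right)} = - 50 \left(0^{3}\right)^{2} = - 50 \cdot 0^{2} = \left(-50\right) 0 = 0$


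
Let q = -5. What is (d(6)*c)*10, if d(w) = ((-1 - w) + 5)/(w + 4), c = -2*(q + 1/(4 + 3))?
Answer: -136/7 ≈ -19.429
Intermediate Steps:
c = 68/7 (c = -2*(-5 + 1/(4 + 3)) = -2*(-5 + 1/7) = -2*(-5 + ⅐) = -2*(-34/7) = 68/7 ≈ 9.7143)
d(w) = (4 - w)/(4 + w)
(d(6)*c)*10 = (((4 - 1*6)/(4 + 6))*(68/7))*10 = (((4 - 6)/10)*(68/7))*10 = (((⅒)*(-2))*(68/7))*10 = -⅕*68/7*10 = -68/35*10 = -136/7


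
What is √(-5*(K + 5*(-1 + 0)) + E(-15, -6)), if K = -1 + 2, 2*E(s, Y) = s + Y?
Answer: √38/2 ≈ 3.0822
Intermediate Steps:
E(s, Y) = Y/2 + s/2 (E(s, Y) = (s + Y)/2 = (Y + s)/2 = Y/2 + s/2)
K = 1
√(-5*(K + 5*(-1 + 0)) + E(-15, -6)) = √(-5*(1 + 5*(-1 + 0)) + ((½)*(-6) + (½)*(-15))) = √(-5*(1 + 5*(-1)) + (-3 - 15/2)) = √(-5*(1 - 5) - 21/2) = √(-5*(-4) - 21/2) = √(20 - 21/2) = √(19/2) = √38/2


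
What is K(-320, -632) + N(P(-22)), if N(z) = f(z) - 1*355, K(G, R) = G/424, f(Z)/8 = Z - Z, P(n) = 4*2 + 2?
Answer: -18855/53 ≈ -355.75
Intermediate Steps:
P(n) = 10 (P(n) = 8 + 2 = 10)
f(Z) = 0 (f(Z) = 8*(Z - Z) = 8*0 = 0)
K(G, R) = G/424 (K(G, R) = G*(1/424) = G/424)
N(z) = -355 (N(z) = 0 - 1*355 = 0 - 355 = -355)
K(-320, -632) + N(P(-22)) = (1/424)*(-320) - 355 = -40/53 - 355 = -18855/53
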